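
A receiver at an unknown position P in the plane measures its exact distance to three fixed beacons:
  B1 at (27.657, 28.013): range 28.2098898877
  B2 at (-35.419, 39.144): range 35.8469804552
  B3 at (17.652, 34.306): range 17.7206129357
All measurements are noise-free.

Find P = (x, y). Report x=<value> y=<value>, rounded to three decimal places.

eq1: (x − 27.657)² + (y − 28.013)² = 28.2098898877²
eq2: (x + 35.419)² + (y − 39.144)² = 35.8469804552²
eq3: (x − 17.652)² + (y − 34.306)² = 17.7206129357²
eq3−eq2, eq3−eq1 (x²,y² cancel):
  -106.142·x + 9.676·y = 327.277672
  20.010·x − 12.586·y = -420.634687
det = -106.142·-12.586 − 9.676·20.010 = 1142.286452
x = (327.277672·-12.586 − 9.676·-420.634687) / 1142.286452 = -0.042945
y = (-106.142·-420.634687 − 327.277672·20.010) / 1142.286452 = 33.352563

x=-0.043 y=33.353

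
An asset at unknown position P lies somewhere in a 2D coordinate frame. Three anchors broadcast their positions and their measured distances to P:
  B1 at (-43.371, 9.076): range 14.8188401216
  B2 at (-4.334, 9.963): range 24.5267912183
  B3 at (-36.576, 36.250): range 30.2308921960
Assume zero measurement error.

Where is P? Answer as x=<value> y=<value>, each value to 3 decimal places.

x=-28.689 y=7.066

eq1: (x + 43.371)² + (y − 9.076)² = 14.8188401216²
eq2: (x + 4.334)² + (y − 9.963)² = 24.5267912183²
eq3: (x + 36.576)² + (y − 36.250)² = 30.2308921960²
eq2−eq3, eq2−eq1 (x²,y² cancel):
  -64.484·x + 52.574·y = 2221.477995
  -78.074·x − 1.774·y = 2227.337957
det = -64.484·-1.774 − 52.574·-78.074 = 4219.057092
x = (2221.477995·-1.774 − 52.574·2227.337957) / 4219.057092 = -28.689104
y = (-64.484·2227.337957 − 2221.477995·-78.074) / 4219.057092 = 7.066037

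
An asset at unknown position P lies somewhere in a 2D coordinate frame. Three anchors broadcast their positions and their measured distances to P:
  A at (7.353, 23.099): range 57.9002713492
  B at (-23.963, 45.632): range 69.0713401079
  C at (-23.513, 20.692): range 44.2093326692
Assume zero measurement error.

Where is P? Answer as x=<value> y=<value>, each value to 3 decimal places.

eq1: (x − 7.353)² + (y − 23.099)² = 57.9002713492²
eq2: (x + 23.963)² + (y − 45.632)² = 69.0713401079²
eq3: (x + 23.513)² + (y − 20.692)² = 44.2093326692²
eq2−eq1, eq2−eq3 (x²,y² cancel):
  62.632·x − 45.066·y = -650.465781
  0.900·x − 49.880·y = 1140.900169
det = 62.632·-49.880 − -45.066·0.900 = -3083.524760
x = (-650.465781·-49.880 − -45.066·1140.900169) / -3083.524760 = -27.196487
y = (62.632·1140.900169 − -650.465781·0.900) / -3083.524760 = -23.363613

x=-27.196 y=-23.364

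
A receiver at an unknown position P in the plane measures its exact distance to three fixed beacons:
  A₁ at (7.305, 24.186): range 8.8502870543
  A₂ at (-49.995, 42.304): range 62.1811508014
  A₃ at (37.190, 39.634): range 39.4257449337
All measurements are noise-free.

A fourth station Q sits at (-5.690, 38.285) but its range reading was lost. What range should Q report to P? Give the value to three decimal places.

25.713

eq1: (x − 7.305)² + (y − 24.186)² = 8.8502870543²
eq2: (x + 49.995)² + (y − 42.304)² = 62.1811508014²
eq3: (x − 37.190)² + (y − 39.634)² = 39.4257449337²
eq3−eq1, eq3−eq2 (x²,y² cancel):
  -59.770·x − 30.896·y = -839.562652
  -174.370·x + 5.340·y = -976.927766
det = -59.770·5.340 − -30.896·-174.370 = -5706.507320
x = (-839.562652·5.340 − -30.896·-976.927766) / -5706.507320 = 6.074894
y = (-59.770·-976.927766 − -839.562652·-174.370) / -5706.507320 = 15.421616
|P − Q| = √((6.074894 − -5.690)² + (15.421616 − 38.285)²) = 25.712779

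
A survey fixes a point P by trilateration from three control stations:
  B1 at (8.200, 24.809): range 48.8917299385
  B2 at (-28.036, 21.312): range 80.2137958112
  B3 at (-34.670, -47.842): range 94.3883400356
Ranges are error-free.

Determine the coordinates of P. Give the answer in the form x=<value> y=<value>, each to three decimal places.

eq1: (x − 8.200)² + (y − 24.809)² = 48.8917299385²
eq2: (x + 28.036)² + (y − 21.312)² = 80.2137958112²
eq3: (x + 34.670)² + (y + 47.842)² = 94.3883400356²
eq3−eq2, eq3−eq1 (x²,y² cancel):
  13.268·x + 138.308·y = 224.258472
  85.740·x + 145.302·y = 3710.618095
det = 13.268·145.302 − 138.308·85.740 = -9930.660984
x = (224.258472·145.302 − 138.308·3710.618095) / -9930.660984 = 48.397882
y = (13.268·3710.618095 − 224.258472·85.740) / -9930.660984 = -3.021406

x=48.398 y=-3.021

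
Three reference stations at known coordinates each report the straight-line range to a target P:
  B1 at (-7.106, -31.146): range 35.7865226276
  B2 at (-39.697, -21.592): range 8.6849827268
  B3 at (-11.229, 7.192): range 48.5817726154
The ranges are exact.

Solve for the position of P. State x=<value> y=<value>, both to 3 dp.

eq1: (x + 7.106)² + (y + 31.146)² = 35.7865226276²
eq2: (x + 39.697)² + (y + 21.592)² = 8.6849827268²
eq3: (x + 11.229)² + (y − 7.192)² = 48.5817726154²
eq2−eq1, eq2−eq3 (x²,y² cancel):
  65.182·x − 19.108·y = -2226.743998
  56.936·x + 57.568·y = -4149.010673
det = 65.182·57.568 − -19.108·56.936 = 4840.330464
x = (-2226.743998·57.568 − -19.108·-4149.010673) / 4840.330464 = -42.862465
y = (65.182·-4149.010673 − -2226.743998·56.936) / 4840.330464 = -29.679568

x=-42.862 y=-29.680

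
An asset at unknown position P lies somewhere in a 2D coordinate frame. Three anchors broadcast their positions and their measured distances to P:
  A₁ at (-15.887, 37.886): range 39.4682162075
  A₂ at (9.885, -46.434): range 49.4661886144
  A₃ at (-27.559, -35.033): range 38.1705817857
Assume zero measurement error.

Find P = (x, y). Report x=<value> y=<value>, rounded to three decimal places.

x=-10.000 y=-1.141

eq1: (x + 15.887)² + (y − 37.886)² = 39.4682162075²
eq2: (x − 9.885)² + (y + 46.434)² = 49.4661886144²
eq3: (x + 27.559)² + (y + 35.033)² = 38.1705817857²
eq1−eq3, eq1−eq2 (x²,y² cancel):
  -23.344·x − 145.838·y = 399.810582
  51.544·x − 168.640·y = -323.079909
det = -23.344·-168.640 − -145.838·51.544 = 11453.806032
x = (399.810582·-168.640 − -145.838·-323.079909) / 11453.806032 = -10.000290
y = (-23.344·-323.079909 − 399.810582·51.544) / 11453.806032 = -1.140744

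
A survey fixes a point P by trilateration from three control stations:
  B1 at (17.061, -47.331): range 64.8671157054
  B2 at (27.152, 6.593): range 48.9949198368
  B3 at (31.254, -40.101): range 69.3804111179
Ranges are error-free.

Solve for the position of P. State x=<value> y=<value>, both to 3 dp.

x=-21.803 y=4.605

eq1: (x − 17.061)² + (y + 47.331)² = 64.8671157054²
eq2: (x − 27.152)² + (y − 6.593)² = 48.9949198368²
eq3: (x − 31.254)² + (y + 40.101)² = 69.3804111179²
eq1−eq2, eq1−eq3 (x²,y² cancel):
  20.182·x + 107.848·y = 56.638001
  28.386·x + 14.460·y = -552.297312
det = 20.182·14.460 − 107.848·28.386 = -2769.541608
x = (56.638001·14.460 − 107.848·-552.297312) / -2769.541608 = -21.802578
y = (20.182·-552.297312 − 56.638001·28.386) / -2769.541608 = 4.605163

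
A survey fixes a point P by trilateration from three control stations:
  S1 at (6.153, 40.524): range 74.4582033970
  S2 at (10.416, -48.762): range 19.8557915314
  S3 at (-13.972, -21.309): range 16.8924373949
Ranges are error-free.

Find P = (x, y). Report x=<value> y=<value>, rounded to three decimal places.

eq1: (x − 6.153)² + (y − 40.524)² = 74.4582033970²
eq2: (x − 10.416)² + (y + 48.762)² = 19.8557915314²
eq3: (x + 13.972)² + (y + 21.309)² = 16.8924373949²
eq2−eq3, eq2−eq1 (x²,y² cancel):
  -48.776·x + 54.906·y = -1728.037419
  -8.526·x + 178.572·y = -5955.943311
det = -48.776·178.572 − 54.906·-8.526 = -8241.899316
x = (-1728.037419·178.572 − 54.906·-5955.943311) / -8241.899316 = -2.237097
y = (-48.776·-5955.943311 − -1728.037419·-8.526) / -8241.899316 = -33.459987

x=-2.237 y=-33.460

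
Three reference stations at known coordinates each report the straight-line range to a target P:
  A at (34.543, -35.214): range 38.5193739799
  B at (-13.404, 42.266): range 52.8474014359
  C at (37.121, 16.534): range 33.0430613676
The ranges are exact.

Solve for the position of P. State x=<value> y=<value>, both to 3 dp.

eq1: (x − 34.543)² + (y + 35.214)² = 38.5193739799²
eq2: (x + 13.404)² + (y − 42.266)² = 52.8474014359²
eq3: (x − 37.121)² + (y − 16.534)² = 33.0430613676²
eq3−eq1, eq3−eq2 (x²,y² cancel):
  -5.156·x − 103.496·y = 390.004581
  -101.050·x + 51.464·y = -1386.263759
det = -5.156·51.464 − -103.496·-101.050 = -10723.619184
x = (390.004581·51.464 − -103.496·-1386.263759) / -10723.619184 = 11.507454
y = (-5.156·-1386.263759 − 390.004581·-101.050) / -10723.619184 = -4.341588

x=11.507 y=-4.342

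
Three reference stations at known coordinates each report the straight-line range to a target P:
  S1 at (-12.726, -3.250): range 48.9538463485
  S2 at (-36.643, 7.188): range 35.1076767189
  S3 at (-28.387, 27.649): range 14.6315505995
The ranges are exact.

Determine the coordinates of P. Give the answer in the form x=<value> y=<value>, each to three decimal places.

x=-31.578 y=41.928

eq1: (x + 12.726)² + (y + 3.250)² = 48.9538463485²
eq2: (x + 36.643)² + (y − 7.188)² = 35.1076767189²
eq3: (x + 28.387)² + (y − 27.649)² = 14.6315505995²
eq1−eq3, eq1−eq2 (x²,y² cancel):
  -31.322·x + 61.798·y = 3580.172193
  -47.834·x + 20.876·y = 2385.793325
det = -31.322·20.876 − 61.798·-47.834 = 2302.167460
x = (3580.172193·20.876 − 61.798·2385.793325) / 2302.167460 = -31.577886
y = (-31.322·2385.793325 − 3580.172193·-47.834) / 2302.167460 = 41.928374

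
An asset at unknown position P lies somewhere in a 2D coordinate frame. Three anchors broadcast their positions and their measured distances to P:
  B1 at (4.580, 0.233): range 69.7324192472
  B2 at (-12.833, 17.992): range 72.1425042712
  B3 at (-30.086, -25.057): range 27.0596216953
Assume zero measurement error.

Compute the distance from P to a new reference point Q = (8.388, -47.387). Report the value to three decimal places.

57.409

eq1: (x − 4.580)² + (y − 0.233)² = 69.7324192472²
eq2: (x + 12.833)² + (y − 17.992)² = 72.1425042712²
eq3: (x + 30.086)² + (y + 25.057)² = 27.0596216953²
eq1−eq2, eq1−eq3 (x²,y² cancel):
  -34.826·x + 35.518·y = 125.436636
  -69.332·x − 50.580·y = 5642.377124
det = -34.826·-50.580 − 35.518·-69.332 = 4224.033056
x = (125.436636·-50.580 − 35.518·5642.377124) / 4224.033056 = -48.946240
y = (-34.826·5642.377124 − 125.436636·-69.332) / 4224.033056 = -44.460981
|P − Q| = √((-48.946240 − 8.388)² + (-44.460981 − -47.387)²) = 57.408855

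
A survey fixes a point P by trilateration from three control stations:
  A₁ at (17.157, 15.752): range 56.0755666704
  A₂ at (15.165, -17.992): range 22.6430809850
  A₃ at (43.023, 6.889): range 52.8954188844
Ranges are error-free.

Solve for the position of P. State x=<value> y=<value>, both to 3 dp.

eq1: (x − 17.157)² + (y − 15.752)² = 56.0755666704²
eq2: (x − 15.165)² + (y + 17.992)² = 22.6430809850²
eq3: (x − 43.023)² + (y − 6.889)² = 52.8954188844²
eq1−eq2, eq1−eq3 (x²,y² cancel):
  -3.984·x − 67.488·y = 2642.961197
  51.732·x − 17.726·y = 1702.492535
det = -3.984·-17.726 − -67.488·51.732 = 3561.909600
x = (2642.961197·-17.726 − -67.488·1702.492535) / 3561.909600 = 19.104552
y = (-3.984·1702.492535 − 2642.961197·51.732) / 3561.909600 = -40.289736

x=19.105 y=-40.290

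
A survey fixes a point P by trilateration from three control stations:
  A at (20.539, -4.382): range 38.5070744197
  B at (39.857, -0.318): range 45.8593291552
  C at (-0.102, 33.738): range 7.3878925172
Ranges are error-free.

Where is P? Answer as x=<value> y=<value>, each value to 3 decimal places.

x=6.988 y=31.662

eq1: (x − 20.539)² + (y + 4.382)² = 38.5070744197²
eq2: (x − 39.857)² + (y + 0.318)² = 45.8593291552²
eq3: (x + 0.102)² + (y − 33.738)² = 7.3878925172²
eq1−eq2, eq1−eq3 (x²,y² cancel):
  38.636·x + 8.128·y = 527.345838
  -41.282·x + 76.240·y = 2125.424428
det = 38.636·76.240 − 8.128·-41.282 = 3281.148736
x = (527.345838·76.240 − 8.128·2125.424428) / 3281.148736 = 6.988222
y = (38.636·2125.424428 − 527.345838·-41.282) / 3281.148736 = 31.662018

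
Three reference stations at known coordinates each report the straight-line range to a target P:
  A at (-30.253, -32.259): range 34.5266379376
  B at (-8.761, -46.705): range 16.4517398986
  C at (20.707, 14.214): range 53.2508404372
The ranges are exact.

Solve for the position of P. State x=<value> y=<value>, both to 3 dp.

x=4.029 y=-36.358

eq1: (x + 30.253)² + (y + 32.259)² = 34.5266379376²
eq2: (x + 8.761)² + (y + 46.705)² = 16.4517398986²
eq3: (x − 20.707)² + (y − 14.214)² = 53.2508404372²
eq1−eq3, eq1−eq2 (x²,y² cancel):
  101.920·x + 92.946·y = -2968.632725
  42.984·x − 28.892·y = 1223.654038
det = 101.920·-28.892 − 92.946·42.984 = -6939.863504
x = (-2968.632725·-28.892 − 92.946·1223.654038) / -6939.863504 = 4.029476
y = (101.920·1223.654038 − -2968.632725·42.984) / -6939.863504 = -36.357852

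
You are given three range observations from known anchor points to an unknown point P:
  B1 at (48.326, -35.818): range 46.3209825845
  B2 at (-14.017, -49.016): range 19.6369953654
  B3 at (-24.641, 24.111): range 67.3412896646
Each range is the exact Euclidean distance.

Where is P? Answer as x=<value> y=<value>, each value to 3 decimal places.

eq1: (x − 48.326)² + (y + 35.818)² = 46.3209825845²
eq2: (x + 14.017)² + (y + 49.016)² = 19.6369953654²
eq3: (x + 24.641)² + (y − 24.111)² = 67.3412896646²
eq1−eq3, eq1−eq2 (x²,y² cancel):
  -145.934·x + 119.858·y = -4819.028064
  -124.686·x − 26.396·y = 740.734986
det = -145.934·-26.396 − 119.858·-124.686 = 18796.688452
x = (-4819.028064·-26.396 − 119.858·740.734986) / 18796.688452 = 2.043980
y = (-145.934·740.734986 − -4819.028064·-124.686) / 18796.688452 = -37.717482

x=2.044 y=-37.717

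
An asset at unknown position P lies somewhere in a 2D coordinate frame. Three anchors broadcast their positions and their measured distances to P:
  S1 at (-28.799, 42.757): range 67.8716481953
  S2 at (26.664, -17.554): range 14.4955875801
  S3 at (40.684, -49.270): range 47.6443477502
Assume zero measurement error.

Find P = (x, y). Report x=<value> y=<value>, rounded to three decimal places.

eq1: (x + 28.799)² + (y − 42.757)² = 67.8716481953²
eq2: (x − 26.664)² + (y + 17.554)² = 14.4955875801²
eq3: (x − 40.684)² + (y + 49.270)² = 47.6443477502²
eq1−eq3, eq1−eq2 (x²,y² cancel):
  138.966·x − 184.054·y = 3761.754062
  110.926·x − 120.622·y = 2758.006931
det = 138.966·-120.622 − -184.054·110.926 = 3654.017152
x = (3761.754062·-120.622 − -184.054·2758.006931) / 3654.017152 = 14.743201
y = (138.966·2758.006931 − 3761.754062·110.926) / 3654.017152 = -9.306782

x=14.743 y=-9.307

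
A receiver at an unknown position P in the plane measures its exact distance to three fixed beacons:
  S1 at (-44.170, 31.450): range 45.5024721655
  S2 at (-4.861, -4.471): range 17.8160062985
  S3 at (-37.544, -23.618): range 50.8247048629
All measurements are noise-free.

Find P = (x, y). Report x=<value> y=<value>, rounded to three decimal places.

eq1: (x + 44.170)² + (y − 31.450)² = 45.5024721655²
eq2: (x + 4.861)² + (y + 4.471)² = 17.8160062985²
eq3: (x + 37.544)² + (y + 23.618)² = 50.8247048629²
eq2−eq3, eq2−eq1 (x²,y² cancel):
  -65.366·x − 38.294·y = -341.997846
  -78.618·x + 71.842·y = 1143.407345
det = -65.366·71.842 − -38.294·-78.618 = -7706.621864
x = (-341.997846·71.842 − -38.294·1143.407345) / -7706.621864 = -2.493418
y = (-65.366·1143.407345 − -341.997846·-78.618) / -7706.621864 = 13.186991

x=-2.493 y=13.187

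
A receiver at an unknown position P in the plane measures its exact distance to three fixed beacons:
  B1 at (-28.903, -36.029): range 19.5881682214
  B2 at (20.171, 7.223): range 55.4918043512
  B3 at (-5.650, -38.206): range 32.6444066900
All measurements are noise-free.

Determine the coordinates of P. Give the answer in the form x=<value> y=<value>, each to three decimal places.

x=-30.008 y=-16.472

eq1: (x + 28.903)² + (y + 36.029)² = 19.5881682214²
eq2: (x − 20.171)² + (y − 7.223)² = 55.4918043512²
eq3: (x + 5.650)² + (y + 38.206)² = 32.6444066900²
eq3−eq1, eq3−eq2 (x²,y² cancel):
  -46.506·x + 4.354·y = 1323.812268
  51.642·x + 90.858·y = -3046.263028
det = -46.506·90.858 − 4.354·51.642 = -4450.291416
x = (1323.812268·90.858 − 4.354·-3046.263028) / -4450.291416 = -30.007555
y = (-46.506·-3046.263028 − 1323.812268·51.642) / -4450.291416 = -16.471999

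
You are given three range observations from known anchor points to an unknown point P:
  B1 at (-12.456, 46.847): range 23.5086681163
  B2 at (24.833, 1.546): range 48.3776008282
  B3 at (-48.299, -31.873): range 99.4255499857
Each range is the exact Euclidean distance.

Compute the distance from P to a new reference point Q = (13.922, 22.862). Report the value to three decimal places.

25.217

eq1: (x + 12.456)² + (y − 46.847)² = 23.5086681163²
eq2: (x − 24.833)² + (y − 1.546)² = 48.3776008282²
eq3: (x + 48.299)² + (y + 31.873)² = 99.4255499857²
eq3−eq2, eq3−eq1 (x²,y² cancel):
  146.264·x + 66.838·y = 4815.434203
  71.686·x + 157.440·y = 8333.894328
det = 146.264·157.440 − 66.838·71.686 = 18236.455292
x = (4815.434203·157.440 − 66.838·8333.894328) / 18236.455292 = 11.028521
y = (146.264·8333.894328 − 4815.434203·71.686) / 18236.455292 = 47.912244
|P − Q| = √((11.028521 − 13.922)² + (47.912244 − 22.862)²) = 25.216799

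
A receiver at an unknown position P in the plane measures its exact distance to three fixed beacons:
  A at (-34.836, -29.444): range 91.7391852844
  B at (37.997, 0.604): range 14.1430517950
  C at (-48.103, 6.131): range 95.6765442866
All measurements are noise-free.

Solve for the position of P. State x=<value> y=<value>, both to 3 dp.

eq1: (x + 34.836)² + (y + 29.444)² = 91.7391852844²
eq2: (x − 37.997)² + (y − 0.604)² = 14.1430517950²
eq3: (x + 48.103)² + (y − 6.131)² = 95.6765442866²
eq3−eq2, eq3−eq1 (x²,y² cancel):
  172.200·x − 11.054·y = 8046.624268
  26.534·x − 71.150·y = 466.931272
det = 172.200·-71.150 − -11.054·26.534 = -11958.723164
x = (8046.624268·-71.150 − -11.054·466.931272) / -11958.723164 = 47.442846
y = (172.200·466.931272 − 8046.624268·26.534) / -11958.723164 = 11.130249

x=47.443 y=11.130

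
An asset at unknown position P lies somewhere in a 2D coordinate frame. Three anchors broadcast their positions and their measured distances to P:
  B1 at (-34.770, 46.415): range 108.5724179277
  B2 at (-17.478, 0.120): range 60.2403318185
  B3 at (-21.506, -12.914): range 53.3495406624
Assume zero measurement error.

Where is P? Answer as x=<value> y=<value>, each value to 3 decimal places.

x=18.531 y=-48.174

eq1: (x + 34.770)² + (y − 46.415)² = 108.5724179277²
eq2: (x + 17.478)² + (y − 0.120)² = 60.2403318185²
eq3: (x + 21.506)² + (y + 12.914)² = 53.3495406624²
eq2−eq3, eq2−eq1 (x²,y² cancel):
  -8.056·x − 26.068·y = 1106.508637
  -34.584·x + 92.590·y = -5101.262116
det = -8.056·92.590 − -26.068·-34.584 = -1647.440752
x = (1106.508637·92.590 − -26.068·-5101.262116) / -1647.440752 = 18.530600
y = (-8.056·-5101.262116 − 1106.508637·-34.584) / -1647.440752 = -48.173667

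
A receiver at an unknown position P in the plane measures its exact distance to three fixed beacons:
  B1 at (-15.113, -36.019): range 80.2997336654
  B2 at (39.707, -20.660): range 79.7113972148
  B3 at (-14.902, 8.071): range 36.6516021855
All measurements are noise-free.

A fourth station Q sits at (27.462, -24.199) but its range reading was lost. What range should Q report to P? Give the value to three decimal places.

76.338

eq1: (x + 15.113)² + (y + 36.019)² = 80.2997336654²
eq2: (x − 39.707)² + (y + 20.660)² = 79.7113972148²
eq3: (x + 14.902)² + (y − 8.071)² = 36.6516021855²
eq2−eq1, eq2−eq3 (x²,y² cancel):
  -109.640·x − 30.718·y = -571.850700
  -109.218·x + 57.462·y = 3294.296099
det = -109.640·57.462 − -30.718·-109.218 = -9655.092204
x = (-571.850700·57.462 − -30.718·3294.296099) / -9655.092204 = -7.077561
y = (-109.640·3294.296099 − -571.850700·-109.218) / -9655.092204 = 43.877677
|P − Q| = √((-7.077561 − 27.462)² + (43.877677 − -24.199)²) = 76.337508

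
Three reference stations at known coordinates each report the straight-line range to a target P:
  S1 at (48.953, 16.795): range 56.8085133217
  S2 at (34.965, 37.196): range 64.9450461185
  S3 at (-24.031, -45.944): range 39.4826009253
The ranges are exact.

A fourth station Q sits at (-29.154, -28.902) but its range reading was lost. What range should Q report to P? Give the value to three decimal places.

eq1: (x − 48.953)² + (y − 16.795)² = 56.8085133217²
eq2: (x − 34.965)² + (y − 37.196)² = 64.9450461185²
eq3: (x + 24.031)² + (y + 45.944)² = 39.4826009253²
eq3−eq1, eq3−eq2 (x²,y² cancel):
  145.968·x + 125.478·y = -1678.203273
  117.992·x + 166.280·y = -2741.229696
det = 145.968·166.280 − 125.478·117.992 = 9466.158864
x = (-1678.203273·166.280 − 125.478·-2741.229696) / 9466.158864 = 6.857309
y = (145.968·-2741.229696 − -1678.203273·117.992) / 9466.158864 = -21.351560
|P − Q| = √((6.857309 − -29.154)² + (-21.351560 − -28.902)²) = 36.794341

36.794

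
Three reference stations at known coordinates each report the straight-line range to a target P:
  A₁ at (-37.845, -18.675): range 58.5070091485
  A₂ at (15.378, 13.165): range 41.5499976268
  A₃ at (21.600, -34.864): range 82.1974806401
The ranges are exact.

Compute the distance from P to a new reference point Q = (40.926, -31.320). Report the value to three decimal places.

90.555

eq1: (x + 37.845)² + (y + 18.675)² = 58.5070091485²
eq2: (x − 15.378)² + (y − 13.165)² = 41.5499976268²
eq3: (x − 21.600)² + (y + 34.864)² = 82.1974806401²
eq2−eq1, eq2−eq3 (x²,y² cancel):
  -106.446·x − 63.680·y = -325.468276
  12.444·x − 96.058·y = -3757.765134
det = -106.446·-96.058 − -63.680·12.444 = 11017.423788
x = (-325.468276·-96.058 − -63.680·-3757.765134) / 11017.423788 = -18.881969
y = (-106.446·-3757.765134 − -325.468276·12.444) / 11017.423788 = 36.673655
|P − Q| = √((-18.881969 − 40.926)² + (36.673655 − -31.320)²) = 90.554570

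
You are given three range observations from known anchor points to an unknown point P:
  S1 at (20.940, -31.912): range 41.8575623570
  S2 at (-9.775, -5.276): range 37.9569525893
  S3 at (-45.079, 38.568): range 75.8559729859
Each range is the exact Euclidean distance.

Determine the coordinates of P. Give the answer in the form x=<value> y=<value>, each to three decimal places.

eq1: (x − 20.940)² + (y + 31.912)² = 41.8575623570²
eq2: (x + 9.775)² + (y + 5.276)² = 37.9569525893²
eq3: (x + 45.079)² + (y − 38.568)² = 75.8559729859²
eq1−eq3, eq1−eq2 (x²,y² cancel):
  -132.038·x + 140.960·y = -1939.325590
  -61.430·x + 53.272·y = -1022.147266
det = -132.038·53.272 − 140.960·-61.430 = 1625.244464
x = (-1939.325590·53.272 − 140.960·-1022.147266) / 1625.244464 = 25.085534
y = (-132.038·-1022.147266 − -1939.325590·-61.430) / 1625.244464 = 9.739772

x=25.086 y=9.740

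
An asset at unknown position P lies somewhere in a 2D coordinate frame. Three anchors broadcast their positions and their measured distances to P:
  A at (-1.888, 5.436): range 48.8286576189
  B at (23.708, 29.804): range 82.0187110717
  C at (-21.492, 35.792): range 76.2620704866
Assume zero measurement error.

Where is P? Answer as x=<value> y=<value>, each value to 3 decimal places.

eq1: (x + 1.888)² + (y − 5.436)² = 48.8286576189²
eq2: (x − 23.708)² + (y − 29.804)² = 82.0187110717²
eq3: (x + 21.492)² + (y − 35.792)² = 76.2620704866²
eq2−eq1, eq2−eq3 (x²,y² cancel):
  -51.192·x − 48.736·y = 2925.598121
  -90.400·x + 11.976·y = 1203.791219
det = -51.192·11.976 − -48.736·-90.400 = -5018.809792
x = (2925.598121·11.976 − -48.736·1203.791219) / -5018.809792 = -18.670748
y = (-51.192·1203.791219 − 2925.598121·-90.400) / -5018.809792 = -40.417868

x=-18.671 y=-40.418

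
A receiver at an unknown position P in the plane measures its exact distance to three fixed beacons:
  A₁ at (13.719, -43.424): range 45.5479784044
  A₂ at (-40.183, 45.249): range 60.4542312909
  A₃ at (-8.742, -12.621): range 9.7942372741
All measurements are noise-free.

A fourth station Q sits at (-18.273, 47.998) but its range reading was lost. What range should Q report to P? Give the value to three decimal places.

59.153

eq1: (x − 13.719)² + (y + 43.424)² = 45.5479784044²
eq2: (x + 40.183)² + (y − 45.249)² = 60.4542312909²
eq3: (x + 8.742)² + (y + 12.621)² = 9.7942372741²
eq2−eq1, eq2−eq3 (x²,y² cancel):
  107.804·x − 177.346·y = -8.195009
  62.882·x − 115.740·y = 132.353712
det = 107.804·-115.740 − -177.346·62.882 = -1325.363788
x = (-8.195009·-115.740 − -177.346·132.353712) / -1325.363788 = -18.425803
y = (107.804·132.353712 − -8.195009·62.882) / -1325.363788 = -11.154355
|P − Q| = √((-18.425803 − -18.273)² + (-11.154355 − 47.998)²) = 59.152552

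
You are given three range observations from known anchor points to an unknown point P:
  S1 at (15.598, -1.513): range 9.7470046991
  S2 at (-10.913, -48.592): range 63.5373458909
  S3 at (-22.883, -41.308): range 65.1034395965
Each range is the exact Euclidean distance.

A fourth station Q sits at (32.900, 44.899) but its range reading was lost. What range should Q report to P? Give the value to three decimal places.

eq1: (x − 15.598)² + (y + 1.513)² = 9.7470046991²
eq2: (x + 10.913)² + (y + 48.592)² = 63.5373458909²
eq3: (x + 22.883)² + (y + 41.308)² = 65.1034395965²
eq1−eq2, eq1−eq3 (x²,y² cancel):
  -53.022·x − 94.158·y = -1707.300962
  -76.962·x − 79.590·y = -2159.057967
det = -53.022·-79.590 − -94.158·-76.962 = -3026.567016
x = (-1707.300962·-79.590 − -94.158·-2159.057967) / -3026.567016 = 22.272263
y = (-53.022·-2159.057967 − -1707.300962·-76.962) / -3026.567016 = 5.590402
|P − Q| = √((22.272263 − 32.900)² + (5.590402 − 44.899)²) = 40.719955

40.720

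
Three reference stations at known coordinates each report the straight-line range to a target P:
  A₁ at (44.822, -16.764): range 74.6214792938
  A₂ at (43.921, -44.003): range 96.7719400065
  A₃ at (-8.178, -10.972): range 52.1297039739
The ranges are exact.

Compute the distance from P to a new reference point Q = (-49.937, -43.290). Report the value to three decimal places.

eq1: (x − 44.822)² + (y + 16.764)² = 74.6214792938²
eq2: (x − 43.921)² + (y + 44.003)² = 96.7719400065²
eq3: (x + 8.178)² + (y + 10.972)² = 52.1297039739²
eq1−eq3, eq1−eq2 (x²,y² cancel):
  -106.000·x + 11.584·y = 748.080224
  -1.802·x − 54.478·y = -2221.168331
det = -106.000·-54.478 − 11.584·-1.802 = 5795.542368
x = (748.080224·-54.478 − 11.584·-2221.168331) / 5795.542368 = -2.592320
y = (-106.000·-2221.168331 − 748.080224·-1.802) / 5795.542368 = 40.857588
|P − Q| = √((-2.592320 − -49.937)² + (40.857588 − -43.290)²) = 96.552241

96.552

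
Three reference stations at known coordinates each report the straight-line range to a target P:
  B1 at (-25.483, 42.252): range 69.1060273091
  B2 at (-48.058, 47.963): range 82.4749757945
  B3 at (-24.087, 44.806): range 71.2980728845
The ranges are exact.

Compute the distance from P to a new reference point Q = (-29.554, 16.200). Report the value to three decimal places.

45.776

eq1: (x + 25.483)² + (y − 42.252)² = 69.1060273091²
eq2: (x + 48.058)² + (y − 47.963)² = 82.4749757945²
eq3: (x + 24.087)² + (y − 44.806)² = 71.2980728845²
eq2−eq3, eq2−eq1 (x²,y² cancel):
  47.942·x − 6.314·y = -303.553093
  45.150·x − 11.422·y = -148.927318
det = 47.942·-11.422 − -6.314·45.150 = -262.516424
x = (-303.553093·-11.422 − -6.314·-148.927318) / -262.516424 = -9.625517
y = (47.942·-148.927318 − -303.553093·45.150) / -262.516424 = -25.010049
|P − Q| = √((-9.625517 − -29.554)² + (-25.010049 − 16.200)²) = 45.775677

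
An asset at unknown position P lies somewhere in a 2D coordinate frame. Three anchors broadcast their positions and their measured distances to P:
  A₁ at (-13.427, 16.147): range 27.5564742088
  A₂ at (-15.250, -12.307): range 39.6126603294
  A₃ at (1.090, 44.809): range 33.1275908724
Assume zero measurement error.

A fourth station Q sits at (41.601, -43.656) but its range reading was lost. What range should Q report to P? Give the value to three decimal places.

eq1: (x + 13.427)² + (y − 16.147)² = 27.5564742088²
eq2: (x + 15.250)² + (y + 12.307)² = 39.6126603294²
eq3: (x − 1.090)² + (y − 44.809)² = 33.1275908724²
eq2−eq1, eq2−eq3 (x²,y² cancel):
  3.646·x + 56.908·y = 866.788777
  32.680·x + 114.232·y = 2096.735413
det = 3.646·114.232 − 56.908·32.680 = -1443.263568
x = (866.788777·114.232 − 56.908·2096.735413) / -1443.263568 = 14.069505
y = (3.646·2096.735413 − 866.788777·32.680) / -1443.263568 = 14.329995
|P − Q| = √((14.069505 − 41.601)² + (14.329995 − -43.656)²) = 64.190022

64.190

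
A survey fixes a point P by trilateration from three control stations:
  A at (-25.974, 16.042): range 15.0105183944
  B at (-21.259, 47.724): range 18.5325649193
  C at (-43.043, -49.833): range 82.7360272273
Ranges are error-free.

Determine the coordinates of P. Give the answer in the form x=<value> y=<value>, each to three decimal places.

eq1: (x + 25.974)² + (y − 16.042)² = 15.0105183944²
eq2: (x + 21.259)² + (y − 47.724)² = 18.5325649193²
eq3: (x + 43.043)² + (y + 49.833)² = 82.7360272273²
eq1−eq2, eq1−eq3 (x²,y² cancel):
  9.430·x + 63.364·y = 1679.390517
  -34.138·x − 131.750·y = -3215.901241
det = 9.430·-131.750 − 63.364·-34.138 = 920.717732
x = (1679.390517·-131.750 − 63.364·-3215.901241) / 920.717732 = -18.993155
y = (9.430·-3215.901241 − 1679.390517·-34.138) / 920.717732 = 29.330471

x=-18.993 y=29.330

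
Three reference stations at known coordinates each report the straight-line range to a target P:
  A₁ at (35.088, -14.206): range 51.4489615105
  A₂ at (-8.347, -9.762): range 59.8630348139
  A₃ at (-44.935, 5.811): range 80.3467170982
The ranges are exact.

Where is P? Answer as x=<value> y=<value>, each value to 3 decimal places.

x=29.153 y=36.900

eq1: (x − 35.088)² + (y + 14.206)² = 51.4489615105²
eq2: (x + 8.347)² + (y + 9.762)² = 59.8630348139²
eq3: (x + 44.935)² + (y − 5.811)² = 80.3467170982²
eq2−eq3, eq2−eq1 (x²,y² cancel):
  -73.176·x + 31.146·y = -984.059118
  86.870·x − 8.888·y = 2204.596424
det = -73.176·-8.888 − 31.146·86.870 = -2055.264732
x = (-984.059118·-8.888 − 31.146·2204.596424) / -2055.264732 = 29.153443
y = (-73.176·2204.596424 − -984.059118·86.870) / -2055.264732 = 36.899544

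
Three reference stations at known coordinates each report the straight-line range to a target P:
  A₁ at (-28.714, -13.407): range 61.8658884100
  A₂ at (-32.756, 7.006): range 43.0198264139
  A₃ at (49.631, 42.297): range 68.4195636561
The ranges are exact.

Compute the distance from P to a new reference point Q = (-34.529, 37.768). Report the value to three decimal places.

18.748

eq1: (x + 28.714)² + (y + 13.407)² = 61.8658884100²
eq2: (x + 32.756)² + (y − 7.006)² = 43.0198264139²
eq3: (x − 49.631)² + (y − 42.297)² = 68.4195636561²
eq1−eq2, eq1−eq3 (x²,y² cancel):
  -8.084·x + 40.826·y = 2094.480811
  156.690·x + 111.408·y = 2394.182383
det = -8.084·111.408 − 40.826·156.690 = -7297.648212
x = (2094.480811·111.408 − 40.826·2394.182383) / -7297.648212 = -18.580921
y = (-8.084·2394.182383 − 2094.480811·156.690) / -7297.648212 = 47.623393
|P − Q| = √((-18.580921 − -34.529)² + (47.623393 − 37.768)²) = 18.747533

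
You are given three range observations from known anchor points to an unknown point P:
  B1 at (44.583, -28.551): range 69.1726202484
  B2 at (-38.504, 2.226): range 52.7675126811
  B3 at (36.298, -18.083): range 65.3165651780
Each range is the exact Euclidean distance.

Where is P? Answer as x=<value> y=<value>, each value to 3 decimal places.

x=-21.845 y=-47.843

eq1: (x − 44.583)² + (y + 28.551)² = 69.1726202484²
eq2: (x + 38.504)² + (y − 2.226)² = 52.7675126811²
eq3: (x − 36.298)² + (y + 18.083)² = 65.3165651780²
eq2−eq1, eq2−eq3 (x²,y² cancel):
  166.174·x − 61.554·y = -685.150599
  149.604·x − 40.618·y = -1324.816691
det = 166.174·-40.618 − -61.554·149.604 = 2459.069084
x = (-685.150599·-40.618 − -61.554·-1324.816691) / 2459.069084 = -21.844982
y = (166.174·-1324.816691 − -685.150599·149.604) / 2459.069084 = -47.842828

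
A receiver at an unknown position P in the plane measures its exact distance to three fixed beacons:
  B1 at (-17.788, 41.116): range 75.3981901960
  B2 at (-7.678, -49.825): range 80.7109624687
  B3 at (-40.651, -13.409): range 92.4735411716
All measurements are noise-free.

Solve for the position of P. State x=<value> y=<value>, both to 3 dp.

eq1: (x + 17.788)² + (y − 41.116)² = 75.3981901960²
eq2: (x + 7.678)² + (y + 49.825)² = 80.7109624687²
eq3: (x + 40.651)² + (y + 13.409)² = 92.4735411716²
eq1−eq2, eq1−eq3 (x²,y² cancel):
  20.220·x − 181.882·y = -294.828469
  -45.726·x − 109.050·y = -3041.102050
det = 20.220·-109.050 − -181.882·-45.726 = -10521.727332
x = (-294.828469·-109.050 − -181.882·-3041.102050) / -10521.727332 = 49.513798
y = (20.220·-3041.102050 − -294.828469·-45.726) / -10521.727332 = 7.125485

x=49.514 y=7.125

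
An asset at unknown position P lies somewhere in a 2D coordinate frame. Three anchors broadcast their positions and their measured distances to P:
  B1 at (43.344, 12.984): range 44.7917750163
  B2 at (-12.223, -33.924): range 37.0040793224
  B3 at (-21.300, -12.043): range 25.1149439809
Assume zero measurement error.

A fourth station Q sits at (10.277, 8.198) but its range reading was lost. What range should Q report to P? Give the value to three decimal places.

12.420

eq1: (x − 43.344)² + (y − 12.984)² = 44.7917750163²
eq2: (x + 12.223)² + (y + 33.924)² = 37.0040793224²
eq3: (x + 21.300)² + (y + 12.043)² = 25.1149439809²
eq3−eq1, eq3−eq2 (x²,y² cancel):
  129.288·x + 50.054·y = 73.020045
  18.154·x − 43.762·y = -37.025819
det = 129.288·-43.762 − 50.054·18.154 = -6566.581772
x = (73.020045·-43.762 − 50.054·-37.025819) / -6566.581772 = 0.204401
y = (129.288·-37.025819 − 73.020045·18.154) / -6566.581772 = 0.930865
|P − Q| = √((0.204401 − 10.277)² + (0.930865 − 8.198)²) = 12.420488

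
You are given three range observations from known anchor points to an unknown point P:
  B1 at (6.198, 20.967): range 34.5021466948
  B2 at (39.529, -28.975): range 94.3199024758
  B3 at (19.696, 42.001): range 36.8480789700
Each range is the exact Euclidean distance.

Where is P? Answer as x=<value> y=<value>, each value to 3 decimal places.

eq1: (x − 6.198)² + (y − 20.967)² = 34.5021466948²
eq2: (x − 39.529)² + (y + 28.975)² = 94.3199024758²
eq3: (x − 19.696)² + (y − 42.001)² = 36.8480789700²
eq3−eq1, eq3−eq2 (x²,y² cancel):
  -26.996·x − 42.068·y = -1506.603327
  39.666·x − 141.952·y = -7288.387030
det = -26.996·-141.952 − -42.068·39.666 = 5500.805480
x = (-1506.603327·-141.952 − -42.068·-7288.387030) / 5500.805480 = -16.859805
y = (-26.996·-7288.387030 − -1506.603327·39.666) / 5500.805480 = 46.632848

x=-16.860 y=46.633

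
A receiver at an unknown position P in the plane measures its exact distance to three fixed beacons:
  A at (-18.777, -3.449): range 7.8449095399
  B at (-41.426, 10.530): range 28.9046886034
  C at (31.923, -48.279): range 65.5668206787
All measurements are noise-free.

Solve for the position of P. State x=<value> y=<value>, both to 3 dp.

x=-21.798 y=-10.689

eq1: (x + 18.777)² + (y + 3.449)² = 7.8449095399²
eq2: (x + 41.426)² + (y − 10.530)² = 28.9046886034²
eq3: (x − 31.923)² + (y + 48.279)² = 65.5668206787²
eq3−eq2, eq3−eq1 (x²,y² cancel):
  -146.698·x + 117.618·y = 1940.581557
  -101.400·x + 89.660·y = 1251.996928
det = -146.698·89.660 − 117.618·-101.400 = -1226.477480
x = (1940.581557·89.660 − 117.618·1251.996928) / -1226.477480 = -21.798336
y = (-146.698·1251.996928 − 1940.581557·-101.400) / -1226.477480 = -10.688761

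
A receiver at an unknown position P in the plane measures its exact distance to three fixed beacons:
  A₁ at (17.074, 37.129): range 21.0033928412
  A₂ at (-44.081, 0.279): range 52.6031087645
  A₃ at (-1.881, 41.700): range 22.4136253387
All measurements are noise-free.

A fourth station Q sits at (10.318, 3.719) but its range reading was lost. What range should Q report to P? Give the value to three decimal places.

eq1: (x − 17.074)² + (y − 37.129)² = 21.0033928412²
eq2: (x + 44.081)² + (y − 0.279)² = 52.6031087645²
eq3: (x + 1.881)² + (y − 41.700)² = 22.4136253387²
eq1−eq3, eq1−eq2 (x²,y² cancel):
  -37.910·x + 9.142·y = 11.115954
  -122.310·x − 73.700·y = -2052.816256
det = -37.910·-73.700 − 9.142·-122.310 = 3912.125020
x = (11.115954·-73.700 − 9.142·-2052.816256) / 3912.125020 = 4.587686
y = (-37.910·-2052.816256 − 11.115954·-122.310) / 3912.125020 = 20.240114
|P − Q| = √((4.587686 − 10.318)² + (20.240114 − 3.719)²) = 17.486672

17.487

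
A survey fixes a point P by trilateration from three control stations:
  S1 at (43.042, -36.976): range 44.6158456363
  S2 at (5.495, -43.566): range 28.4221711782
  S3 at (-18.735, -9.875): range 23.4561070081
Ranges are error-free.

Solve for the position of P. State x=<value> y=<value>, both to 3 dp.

x=4.114 y=-15.177

eq1: (x − 43.042)² + (y + 36.976)² = 44.6158456363²
eq2: (x − 5.495)² + (y + 43.566)² = 28.4221711782²
eq3: (x + 18.735)² + (y + 9.875)² = 23.4561070081²
eq3−eq1, eq3−eq2 (x²,y² cancel):
  123.554·x − 54.202·y = 1330.937764
  48.460·x − 67.382·y = 1222.044672
det = 123.554·-67.382 − -54.202·48.460 = -5698.686708
x = (1330.937764·-67.382 − -54.202·1222.044672) / -5698.686708 = 4.113927
y = (123.554·1222.044672 − 1330.937764·48.460) / -5698.686708 = -15.177403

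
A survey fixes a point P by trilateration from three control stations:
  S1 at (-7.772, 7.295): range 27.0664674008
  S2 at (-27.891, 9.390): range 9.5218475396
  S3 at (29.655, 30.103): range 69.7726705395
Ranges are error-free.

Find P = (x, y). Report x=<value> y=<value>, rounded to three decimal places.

x=-34.399 y=2.440

eq1: (x + 7.772)² + (y − 7.295)² = 27.0664674008²
eq2: (x + 27.891)² + (y − 9.390)² = 9.5218475396²
eq3: (x − 29.655)² + (y − 30.103)² = 69.7726705395²
eq1−eq3, eq1−eq2 (x²,y² cancel):
  74.854·x + 45.616·y = -2463.643272
  -40.238·x + 4.190·y = 1394.387049
det = 74.854·4.190 − 45.616·-40.238 = 2149.134868
x = (-2463.643272·4.190 − 45.616·1394.387049) / 2149.134868 = -34.399435
y = (74.854·1394.387049 − -2463.643272·-40.238) / 2149.134868 = 2.439759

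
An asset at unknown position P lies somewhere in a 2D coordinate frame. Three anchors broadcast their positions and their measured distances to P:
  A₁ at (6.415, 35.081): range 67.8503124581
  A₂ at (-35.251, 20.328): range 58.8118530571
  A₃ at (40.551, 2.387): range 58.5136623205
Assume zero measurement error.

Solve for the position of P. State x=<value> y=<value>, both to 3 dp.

x=-7.235 y=-31.382

eq1: (x − 6.415)² + (y − 35.081)² = 67.8503124581²
eq2: (x + 35.251)² + (y − 20.328)² = 58.8118530571²
eq3: (x − 40.551)² + (y − 2.387)² = 58.5136623205²
eq1−eq2, eq1−eq3 (x²,y² cancel):
  -83.332·x − 29.506·y = 1528.862640
  68.272·x − 65.388·y = 1558.068807
det = -83.332·-65.388 − -29.506·68.272 = 7463.346448
x = (1528.862640·-65.388 − -29.506·1558.068807) / 7463.346448 = -7.234944
y = (-83.332·1558.068807 − 1528.862640·68.272) / 7463.346448 = -31.382102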